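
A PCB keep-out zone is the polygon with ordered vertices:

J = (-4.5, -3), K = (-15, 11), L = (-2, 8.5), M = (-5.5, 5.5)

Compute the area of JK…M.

Σ = (-94.5) + (-105.5) + (35.75) + (41.25) = -123
Area = |Σ|/2 = 61.5.

61.5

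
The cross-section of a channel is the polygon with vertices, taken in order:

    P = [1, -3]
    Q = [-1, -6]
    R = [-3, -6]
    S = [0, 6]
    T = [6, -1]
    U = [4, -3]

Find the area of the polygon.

P→Q: (1)(-6) − (-1)(-3) = -9
Q→R: (-1)(-6) − (-3)(-6) = -12
R→S: (-3)(6) − (0)(-6) = -18
S→T: (0)(-1) − (6)(6) = -36
T→U: (6)(-3) − (4)(-1) = -14
U→P: (4)(-3) − (1)(-3) = -9
Σ = -98
Area = |Σ|/2 = 49.

49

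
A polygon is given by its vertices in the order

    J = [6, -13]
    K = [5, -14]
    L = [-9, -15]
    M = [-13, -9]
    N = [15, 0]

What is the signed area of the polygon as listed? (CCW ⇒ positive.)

Σ = (-19) + (-201) + (-114) + (135) + (-195) = -394
Signed area = Σ/2 = -197 (negative ⇒ clockwise traversal).

-197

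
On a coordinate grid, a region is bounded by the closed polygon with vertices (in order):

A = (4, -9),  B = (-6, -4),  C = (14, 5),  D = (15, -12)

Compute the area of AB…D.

187

Cross-terms: -70, 26, -243, -87  ⇒  Σ = -374
Area = |Σ|/2 = 187.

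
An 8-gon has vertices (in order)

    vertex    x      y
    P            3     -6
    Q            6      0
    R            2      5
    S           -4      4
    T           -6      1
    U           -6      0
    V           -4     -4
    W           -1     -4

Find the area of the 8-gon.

87

Apply the shoelace (surveyor's) formula: 2A = Σ (x_i·y_{i+1} − x_{i+1}·y_i), indices taken mod 8.
P→Q: (3)(0) − (6)(-6) = 36
Q→R: (6)(5) − (2)(0) = 30
R→S: (2)(4) − (-4)(5) = 28
S→T: (-4)(1) − (-6)(4) = 20
T→U: (-6)(0) − (-6)(1) = 6
U→V: (-6)(-4) − (-4)(0) = 24
V→W: (-4)(-4) − (-1)(-4) = 12
W→P: (-1)(-6) − (3)(-4) = 18
Σ = 174
Area = |Σ|/2 = 87.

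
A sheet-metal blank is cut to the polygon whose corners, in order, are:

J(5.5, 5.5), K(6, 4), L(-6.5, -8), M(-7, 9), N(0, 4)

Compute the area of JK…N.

98.75

Apply the shoelace (surveyor's) formula: 2A = Σ (x_i·y_{i+1} − x_{i+1}·y_i), indices taken mod 5.
J→K: (5.5)(4) − (6)(5.5) = -11
K→L: (6)(-8) − (-6.5)(4) = -22
L→M: (-6.5)(9) − (-7)(-8) = -114.5
M→N: (-7)(4) − (0)(9) = -28
N→J: (0)(5.5) − (5.5)(4) = -22
Σ = -197.5
Area = |Σ|/2 = 98.75.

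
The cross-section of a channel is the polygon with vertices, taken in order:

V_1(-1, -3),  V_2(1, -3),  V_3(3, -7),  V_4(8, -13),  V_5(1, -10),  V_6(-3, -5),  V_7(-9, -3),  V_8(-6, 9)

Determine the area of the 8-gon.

Apply the shoelace (surveyor's) formula: 2A = Σ (x_i·y_{i+1} − x_{i+1}·y_i), indices taken mod 8.
Σ = (6) + (2) + (17) + (-67) + (-35) + (-36) + (-99) + (27) = -185
Area = |Σ|/2 = 92.5.

92.5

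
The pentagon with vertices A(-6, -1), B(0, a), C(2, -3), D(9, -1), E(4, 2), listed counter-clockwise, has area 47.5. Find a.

-5

Write out the shoelace sum; only the two edges meeting at B involve a:
2·Area = [((-6)·a − 0·(-1)) + (0·(-3) − 2·a)] + 55
       = -8·a + 55 = 95
⇒ a = -5.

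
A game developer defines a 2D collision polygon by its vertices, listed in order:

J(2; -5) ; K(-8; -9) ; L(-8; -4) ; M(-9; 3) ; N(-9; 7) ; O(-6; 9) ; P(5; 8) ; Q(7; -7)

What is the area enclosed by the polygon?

Apply Gauss's area formula: 2A = Σ (x_i·y_{i+1} − x_{i+1}·y_i), indices taken mod 8.
J→K: (2)(-9) − (-8)(-5) = -58
K→L: (-8)(-4) − (-8)(-9) = -40
L→M: (-8)(3) − (-9)(-4) = -60
M→N: (-9)(7) − (-9)(3) = -36
N→O: (-9)(9) − (-6)(7) = -39
O→P: (-6)(8) − (5)(9) = -93
P→Q: (5)(-7) − (7)(8) = -91
Q→J: (7)(-5) − (2)(-7) = -21
Σ = -438
Area = |Σ|/2 = 219.

219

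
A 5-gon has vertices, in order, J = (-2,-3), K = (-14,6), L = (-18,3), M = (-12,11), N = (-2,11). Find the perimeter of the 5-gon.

|JK| = √((-12)² + (9)²) = √225 = 15
|KL| = √((-4)² + (-3)²) = √25 = 5
|LM| = √((6)² + (8)²) = √100 = 10
|MN| = √((10)² + (0)²) = √100 = 10
|NJ| = √((0)² + (-14)²) = √196 = 14
Perimeter = 15 + 5 + 10 + 10 + 14 = 54.

54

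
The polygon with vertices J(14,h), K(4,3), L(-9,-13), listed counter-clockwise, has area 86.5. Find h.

The doubled signed area Σ (x_i y_{i+1} − x_{i+1} y_i) is linear in h.
With h=0 it equals 199; the coefficient of h is -13 (from the two edges through J).
So -13·h + 199 = 2·86.5 = 173 ⇒ h = 2.

2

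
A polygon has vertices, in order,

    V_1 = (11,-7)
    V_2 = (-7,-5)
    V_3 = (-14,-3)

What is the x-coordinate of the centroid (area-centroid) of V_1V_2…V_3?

-10/3

Apply Gauss's area formula. First the cross-terms c_i = x_i·y_{i+1} − x_{i+1}·y_i:
  -104, -49, 131  ⇒  2A = -22, A = -11.
Then Σ (x_i + x_{i+1})·c_i = 220, so x̄ = 220 / (6·(-11)) = -10/3.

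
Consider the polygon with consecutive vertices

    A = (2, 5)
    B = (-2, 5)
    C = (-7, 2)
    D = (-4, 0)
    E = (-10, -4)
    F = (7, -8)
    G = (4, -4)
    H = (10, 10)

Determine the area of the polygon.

Apply the surveyor's formula: 2A = Σ (x_i·y_{i+1} − x_{i+1}·y_i), indices taken mod 8.
A→B: (2)(5) − (-2)(5) = 20
B→C: (-2)(2) − (-7)(5) = 31
C→D: (-7)(0) − (-4)(2) = 8
D→E: (-4)(-4) − (-10)(0) = 16
E→F: (-10)(-8) − (7)(-4) = 108
F→G: (7)(-4) − (4)(-8) = 4
G→H: (4)(10) − (10)(-4) = 80
H→A: (10)(5) − (2)(10) = 30
Σ = 297
Area = |Σ|/2 = 148.5.

148.5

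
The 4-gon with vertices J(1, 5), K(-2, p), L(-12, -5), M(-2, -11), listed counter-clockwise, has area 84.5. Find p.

2

Write out the shoelace sum; only the two edges meeting at K involve p:
2·Area = [(1·p − (-2)·5) + ((-2)·(-5) − (-12)·p)] + 123
       = 13·p + 143 = 169
⇒ p = 2.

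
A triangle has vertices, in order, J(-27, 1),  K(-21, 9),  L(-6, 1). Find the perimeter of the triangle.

48

|JK| = √((6)² + (8)²) = √100 = 10
|KL| = √((15)² + (-8)²) = √289 = 17
|LJ| = √((-21)² + (0)²) = √441 = 21
Perimeter = 10 + 17 + 21 = 48.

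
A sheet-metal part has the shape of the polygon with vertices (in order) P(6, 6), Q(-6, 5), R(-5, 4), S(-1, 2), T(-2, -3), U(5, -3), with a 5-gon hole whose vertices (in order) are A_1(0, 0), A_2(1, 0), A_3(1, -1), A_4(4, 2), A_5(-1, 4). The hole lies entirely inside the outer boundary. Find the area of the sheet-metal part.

Outer boundary:
Cross-terms: 66, 1, -6, 7, 21, 48  ⇒  Σ = 137
Area = |Σ|/2 = 68.5.
Hole:
Apply the shoelace (surveyor's) formula: 2A = Σ (x_i·y_{i+1} − x_{i+1}·y_i), indices taken mod 5.
A_1→A_2: (0)(0) − (1)(0) = 0
A_2→A_3: (1)(-1) − (1)(0) = -1
A_3→A_4: (1)(2) − (4)(-1) = 6
A_4→A_5: (4)(4) − (-1)(2) = 18
A_5→A_1: (-1)(0) − (0)(4) = 0
Σ = 23
Area = |Σ|/2 = 11.5.
Net area = 68.5 − 11.5 = 57.

57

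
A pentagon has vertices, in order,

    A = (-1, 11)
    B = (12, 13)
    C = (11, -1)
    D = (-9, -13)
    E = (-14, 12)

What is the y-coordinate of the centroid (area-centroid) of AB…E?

7/3

Apply the shoelace formula. First the cross-terms c_i = x_i·y_{i+1} − x_{i+1}·y_i:
  -145, -155, -152, -290, -142  ⇒  2A = -884, A = -442.
Then Σ (y_i + y_{i+1})·c_i = -6188, so ȳ = -6188 / (6·(-442)) = 7/3.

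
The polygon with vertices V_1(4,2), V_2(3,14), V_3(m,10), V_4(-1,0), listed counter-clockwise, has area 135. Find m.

-13

Write out the shoelace sum; only the two edges meeting at V_3 involve m:
2·Area = [(3·10 − m·14) + (m·0 − (-1)·10)] + 48
       = -14·m + 88 = 270
⇒ m = -13.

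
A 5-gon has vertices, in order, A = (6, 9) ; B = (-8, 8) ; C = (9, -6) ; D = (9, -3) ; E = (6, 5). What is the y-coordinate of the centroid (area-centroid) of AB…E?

737/210

Apply the surveyor's formula. First the cross-terms c_i = x_i·y_{i+1} − x_{i+1}·y_i:
  120, -24, 27, 63, 24  ⇒  2A = 210, A = 105.
Then Σ (y_i + y_{i+1})·c_i = 2211, so ȳ = 2211 / (6·105) = 737/210.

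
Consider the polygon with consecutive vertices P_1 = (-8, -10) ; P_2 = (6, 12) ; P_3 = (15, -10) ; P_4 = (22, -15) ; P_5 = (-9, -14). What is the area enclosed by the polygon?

373

Apply the shoelace formula: 2A = Σ (x_i·y_{i+1} − x_{i+1}·y_i), indices taken mod 5.
Σ = (-36) + (-240) + (-5) + (-443) + (-22) = -746
Area = |Σ|/2 = 373.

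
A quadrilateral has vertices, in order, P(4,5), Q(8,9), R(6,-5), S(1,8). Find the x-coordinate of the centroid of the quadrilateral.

Apply the surveyor's formula. First the cross-terms c_i = x_i·y_{i+1} − x_{i+1}·y_i:
  -4, -94, 53, -27  ⇒  2A = -72, A = -36.
Then Σ (x_i + x_{i+1})·c_i = -1128, so x̄ = -1128 / (6·(-36)) = 47/9.

47/9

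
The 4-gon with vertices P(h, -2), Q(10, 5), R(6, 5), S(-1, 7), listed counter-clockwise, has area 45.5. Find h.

-1

Write out the shoelace sum; only the two edges meeting at P involve h:
2·Area = [((-1)·(-2) − h·7) + (h·5 − 10·(-2))] + 67
       = -2·h + 89 = 91
⇒ h = -1.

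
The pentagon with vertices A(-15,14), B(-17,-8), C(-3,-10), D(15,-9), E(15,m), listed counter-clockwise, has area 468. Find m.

-3

Write out the shoelace sum; only the two edges meeting at E involve m:
2·Area = [(15·m − 15·(-9)) + (15·14 − (-15)·m)] + 681
       = 30·m + 1026 = 936
⇒ m = -3.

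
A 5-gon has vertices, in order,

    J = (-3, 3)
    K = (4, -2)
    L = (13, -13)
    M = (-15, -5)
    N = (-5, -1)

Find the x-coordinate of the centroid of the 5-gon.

-13/30

Apply Gauss's area formula. First the cross-terms c_i = x_i·y_{i+1} − x_{i+1}·y_i:
  -6, -26, -260, -10, -18  ⇒  2A = -320, A = -160.
Then Σ (x_i + x_{i+1})·c_i = 416, so x̄ = 416 / (6·(-160)) = -13/30.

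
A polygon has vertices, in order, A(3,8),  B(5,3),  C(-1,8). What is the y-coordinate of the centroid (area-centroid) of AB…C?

Apply Gauss's area formula. First the cross-terms c_i = x_i·y_{i+1} − x_{i+1}·y_i:
  -31, 43, -32  ⇒  2A = -20, A = -10.
Then Σ (y_i + y_{i+1})·c_i = -380, so ȳ = -380 / (6·(-10)) = 19/3.

19/3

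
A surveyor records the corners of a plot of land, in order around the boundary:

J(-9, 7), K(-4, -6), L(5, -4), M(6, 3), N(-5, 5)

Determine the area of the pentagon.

111

Apply Gauss's area formula: 2A = Σ (x_i·y_{i+1} − x_{i+1}·y_i), indices taken mod 5.
Σ = (82) + (46) + (39) + (45) + (10) = 222
Area = |Σ|/2 = 111.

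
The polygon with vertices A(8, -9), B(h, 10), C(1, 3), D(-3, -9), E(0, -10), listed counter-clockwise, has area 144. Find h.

9

The doubled signed area Σ (x_i y_{i+1} − x_{i+1} y_i) is linear in h.
With h=0 it equals 180; the coefficient of h is 12 (from the two edges through B).
So 12·h + 180 = 2·144 = 288 ⇒ h = 9.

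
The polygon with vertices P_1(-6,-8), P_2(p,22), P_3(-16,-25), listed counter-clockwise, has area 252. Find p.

-18

Write out the shoelace sum; only the two edges meeting at P_2 involve p:
2·Area = [((-6)·22 − p·(-8)) + (p·(-25) − (-16)·22)] + -22
       = -17·p + 198 = 504
⇒ p = -18.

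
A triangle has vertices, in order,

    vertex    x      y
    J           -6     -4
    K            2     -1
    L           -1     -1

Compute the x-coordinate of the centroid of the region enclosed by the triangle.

-5/3

Apply the shoelace (surveyor's) formula. First the cross-terms c_i = x_i·y_{i+1} − x_{i+1}·y_i:
  14, -3, -2  ⇒  2A = 9, A = 4.5.
Then Σ (x_i + x_{i+1})·c_i = -45, so x̄ = -45 / (6·4.5) = -5/3.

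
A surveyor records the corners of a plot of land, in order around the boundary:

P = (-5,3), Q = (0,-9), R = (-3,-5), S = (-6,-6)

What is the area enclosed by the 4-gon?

P→Q: (-5)(-9) − (0)(3) = 45
Q→R: (0)(-5) − (-3)(-9) = -27
R→S: (-3)(-6) − (-6)(-5) = -12
S→P: (-6)(3) − (-5)(-6) = -48
Σ = -42
Area = |Σ|/2 = 21.

21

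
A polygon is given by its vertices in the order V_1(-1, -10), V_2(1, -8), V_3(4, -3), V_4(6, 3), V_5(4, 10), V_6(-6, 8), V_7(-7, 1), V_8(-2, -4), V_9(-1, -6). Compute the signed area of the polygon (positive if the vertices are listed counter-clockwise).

154.5

Cross-terms: 18, 29, 30, 48, 92, 50, 30, 8, 4  ⇒  Σ = 309
Signed area = Σ/2 = 154.5 (positive ⇒ counter-clockwise traversal).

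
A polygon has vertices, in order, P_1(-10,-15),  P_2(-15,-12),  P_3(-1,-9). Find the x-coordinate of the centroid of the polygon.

Apply the surveyor's formula. First the cross-terms c_i = x_i·y_{i+1} − x_{i+1}·y_i:
  -105, 123, -75  ⇒  2A = -57, A = -28.5.
Then Σ (x_i + x_{i+1})·c_i = 1482, so x̄ = 1482 / (6·(-28.5)) = -26/3.

-26/3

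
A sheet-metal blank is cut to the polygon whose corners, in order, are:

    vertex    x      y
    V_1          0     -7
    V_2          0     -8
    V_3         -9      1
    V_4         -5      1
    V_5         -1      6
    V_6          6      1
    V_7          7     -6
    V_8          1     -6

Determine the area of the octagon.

114

Apply the shoelace (surveyor's) formula: 2A = Σ (x_i·y_{i+1} − x_{i+1}·y_i), indices taken mod 8.
Σ = (0) + (-72) + (-4) + (-29) + (-37) + (-43) + (-36) + (-7) = -228
Area = |Σ|/2 = 114.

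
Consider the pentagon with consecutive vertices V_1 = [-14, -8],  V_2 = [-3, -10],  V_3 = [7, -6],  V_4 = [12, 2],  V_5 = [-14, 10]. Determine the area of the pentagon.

345

Apply the shoelace formula: 2A = Σ (x_i·y_{i+1} − x_{i+1}·y_i), indices taken mod 5.
Σ = (116) + (88) + (86) + (148) + (252) = 690
Area = |Σ|/2 = 345.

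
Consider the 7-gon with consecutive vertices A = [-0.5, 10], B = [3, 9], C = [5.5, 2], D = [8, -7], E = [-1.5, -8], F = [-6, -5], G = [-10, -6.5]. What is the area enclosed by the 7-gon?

Apply the surveyor's formula: 2A = Σ (x_i·y_{i+1} − x_{i+1}·y_i), indices taken mod 7.
Σ = (-34.5) + (-43.5) + (-54.5) + (-74.5) + (-40.5) + (-11) + (-103.25) = -361.75
Area = |Σ|/2 = 180.875.

180.875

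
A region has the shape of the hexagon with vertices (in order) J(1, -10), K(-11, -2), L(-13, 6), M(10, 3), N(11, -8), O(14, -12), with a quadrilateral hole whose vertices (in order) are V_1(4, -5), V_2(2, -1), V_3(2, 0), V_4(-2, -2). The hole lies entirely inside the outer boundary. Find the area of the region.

271

Outer boundary:
Σ = (-112) + (-92) + (-99) + (-113) + (-20) + (-128) = -564
Area = |Σ|/2 = 282.
Hole:
Σ = (6) + (2) + (-4) + (18) = 22
Area = |Σ|/2 = 11.
Net area = 282 − 11 = 271.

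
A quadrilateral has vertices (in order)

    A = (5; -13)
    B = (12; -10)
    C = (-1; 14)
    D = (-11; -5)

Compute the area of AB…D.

Cross-terms: 106, 158, 159, 168  ⇒  Σ = 591
Area = |Σ|/2 = 295.5.

295.5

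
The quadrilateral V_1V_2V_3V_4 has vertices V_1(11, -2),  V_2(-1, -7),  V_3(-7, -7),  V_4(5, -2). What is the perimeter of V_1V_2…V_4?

38

|V_1V_2| = √((-12)² + (-5)²) = √169 = 13
|V_2V_3| = √((-6)² + (0)²) = √36 = 6
|V_3V_4| = √((12)² + (5)²) = √169 = 13
|V_4V_1| = √((6)² + (0)²) = √36 = 6
Perimeter = 13 + 6 + 13 + 6 = 38.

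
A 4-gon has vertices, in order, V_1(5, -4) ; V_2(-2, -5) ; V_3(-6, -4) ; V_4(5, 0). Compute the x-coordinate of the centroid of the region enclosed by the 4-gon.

Apply the shoelace formula. First the cross-terms c_i = x_i·y_{i+1} − x_{i+1}·y_i:
  -33, -22, 20, -20  ⇒  2A = -55, A = -27.5.
Then Σ (x_i + x_{i+1})·c_i = -143, so x̄ = -143 / (6·(-27.5)) = 13/15.

13/15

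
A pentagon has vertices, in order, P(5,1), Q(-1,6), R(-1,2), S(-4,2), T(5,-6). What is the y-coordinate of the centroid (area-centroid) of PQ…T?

Apply the shoelace formula. First the cross-terms c_i = x_i·y_{i+1} − x_{i+1}·y_i:
  31, 4, 6, 14, 35  ⇒  2A = 90, A = 45.
Then Σ (y_i + y_{i+1})·c_i = 42, so ȳ = 42 / (6·45) = 7/45.

7/45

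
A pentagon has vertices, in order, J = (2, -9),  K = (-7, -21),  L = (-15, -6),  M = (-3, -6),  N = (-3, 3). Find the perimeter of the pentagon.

66

|JK| = √((-9)² + (-12)²) = √225 = 15
|KL| = √((-8)² + (15)²) = √289 = 17
|LM| = √((12)² + (0)²) = √144 = 12
|MN| = √((0)² + (9)²) = √81 = 9
|NJ| = √((5)² + (-12)²) = √169 = 13
Perimeter = 15 + 17 + 12 + 9 + 13 = 66.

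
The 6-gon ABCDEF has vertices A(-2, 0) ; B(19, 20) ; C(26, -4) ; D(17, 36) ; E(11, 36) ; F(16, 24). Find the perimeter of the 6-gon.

|AB| = √((21)² + (20)²) = √841 = 29
|BC| = √((7)² + (-24)²) = √625 = 25
|CD| = √((-9)² + (40)²) = √1681 = 41
|DE| = √((-6)² + (0)²) = √36 = 6
|EF| = √((5)² + (-12)²) = √169 = 13
|FA| = √((-18)² + (-24)²) = √900 = 30
Perimeter = 29 + 25 + 41 + 6 + 13 + 30 = 144.

144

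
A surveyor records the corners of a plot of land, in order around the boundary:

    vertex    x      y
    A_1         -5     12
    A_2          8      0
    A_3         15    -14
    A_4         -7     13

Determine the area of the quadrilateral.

Apply the surveyor's formula: 2A = Σ (x_i·y_{i+1} − x_{i+1}·y_i), indices taken mod 4.
A_1→A_2: (-5)(0) − (8)(12) = -96
A_2→A_3: (8)(-14) − (15)(0) = -112
A_3→A_4: (15)(13) − (-7)(-14) = 97
A_4→A_1: (-7)(12) − (-5)(13) = -19
Σ = -130
Area = |Σ|/2 = 65.

65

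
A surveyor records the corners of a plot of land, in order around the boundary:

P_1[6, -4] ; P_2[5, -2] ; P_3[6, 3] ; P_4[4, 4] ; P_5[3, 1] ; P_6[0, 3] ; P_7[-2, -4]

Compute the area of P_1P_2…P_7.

Σ = (8) + (27) + (12) + (-8) + (9) + (6) + (32) = 86
Area = |Σ|/2 = 43.

43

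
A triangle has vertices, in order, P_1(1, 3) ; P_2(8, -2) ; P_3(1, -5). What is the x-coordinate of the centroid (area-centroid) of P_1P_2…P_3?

10/3

Apply Gauss's area formula. First the cross-terms c_i = x_i·y_{i+1} − x_{i+1}·y_i:
  -26, -38, 8  ⇒  2A = -56, A = -28.
Then Σ (x_i + x_{i+1})·c_i = -560, so x̄ = -560 / (6·(-28)) = 10/3.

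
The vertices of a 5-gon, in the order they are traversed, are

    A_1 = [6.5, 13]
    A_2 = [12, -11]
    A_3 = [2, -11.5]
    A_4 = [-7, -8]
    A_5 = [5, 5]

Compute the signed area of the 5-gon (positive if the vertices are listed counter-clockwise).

Σ = (-227.5) + (-116) + (-96.5) + (5) + (32.5) = -402.5
Signed area = Σ/2 = -201.25 (negative ⇒ clockwise traversal).

-201.25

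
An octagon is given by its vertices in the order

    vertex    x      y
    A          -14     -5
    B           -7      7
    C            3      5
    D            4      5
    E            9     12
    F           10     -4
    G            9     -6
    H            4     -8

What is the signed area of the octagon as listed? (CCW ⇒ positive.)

-275.5

Cross-terms: -133, -56, -5, 3, -156, -24, -48, -132  ⇒  Σ = -551
Signed area = Σ/2 = -275.5 (negative ⇒ clockwise traversal).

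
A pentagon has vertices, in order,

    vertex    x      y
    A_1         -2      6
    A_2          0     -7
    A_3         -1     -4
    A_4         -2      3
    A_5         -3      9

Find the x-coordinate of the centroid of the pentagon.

Apply the surveyor's formula. First the cross-terms c_i = x_i·y_{i+1} − x_{i+1}·y_i:
  14, -7, -11, -9, 0  ⇒  2A = -13, A = -6.5.
Then Σ (x_i + x_{i+1})·c_i = 57, so x̄ = 57 / (6·(-6.5)) = -19/13.

-19/13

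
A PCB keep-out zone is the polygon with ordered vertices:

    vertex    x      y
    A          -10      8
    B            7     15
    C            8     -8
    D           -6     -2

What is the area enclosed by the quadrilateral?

257

Apply Gauss's area formula: 2A = Σ (x_i·y_{i+1} − x_{i+1}·y_i), indices taken mod 4.
A→B: (-10)(15) − (7)(8) = -206
B→C: (7)(-8) − (8)(15) = -176
C→D: (8)(-2) − (-6)(-8) = -64
D→A: (-6)(8) − (-10)(-2) = -68
Σ = -514
Area = |Σ|/2 = 257.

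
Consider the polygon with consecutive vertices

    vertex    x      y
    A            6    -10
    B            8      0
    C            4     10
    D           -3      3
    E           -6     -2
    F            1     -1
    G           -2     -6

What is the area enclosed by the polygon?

Σ = (80) + (80) + (42) + (24) + (8) + (-8) + (56) = 282
Area = |Σ|/2 = 141.

141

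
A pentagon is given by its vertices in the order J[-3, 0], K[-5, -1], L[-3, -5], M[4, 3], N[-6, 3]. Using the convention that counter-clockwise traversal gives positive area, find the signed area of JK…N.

37.5

Apply the shoelace (surveyor's) formula: 2A = Σ (x_i·y_{i+1} − x_{i+1}·y_i), indices taken mod 5.
Σ = (3) + (22) + (11) + (30) + (9) = 75
Signed area = Σ/2 = 37.5 (positive ⇒ counter-clockwise traversal).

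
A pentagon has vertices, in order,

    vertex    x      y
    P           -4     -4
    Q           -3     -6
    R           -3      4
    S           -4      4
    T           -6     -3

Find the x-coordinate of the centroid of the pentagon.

Apply Gauss's area formula. First the cross-terms c_i = x_i·y_{i+1} − x_{i+1}·y_i:
  12, -30, 4, 36, 12  ⇒  2A = 34, A = 17.
Then Σ (x_i + x_{i+1})·c_i = -412, so x̄ = -412 / (6·17) = -206/51.

-206/51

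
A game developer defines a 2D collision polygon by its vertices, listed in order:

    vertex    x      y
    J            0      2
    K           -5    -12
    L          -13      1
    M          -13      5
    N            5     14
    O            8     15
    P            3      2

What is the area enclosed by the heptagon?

235

Apply the shoelace formula: 2A = Σ (x_i·y_{i+1} − x_{i+1}·y_i), indices taken mod 7.
J→K: (0)(-12) − (-5)(2) = 10
K→L: (-5)(1) − (-13)(-12) = -161
L→M: (-13)(5) − (-13)(1) = -52
M→N: (-13)(14) − (5)(5) = -207
N→O: (5)(15) − (8)(14) = -37
O→P: (8)(2) − (3)(15) = -29
P→J: (3)(2) − (0)(2) = 6
Σ = -470
Area = |Σ|/2 = 235.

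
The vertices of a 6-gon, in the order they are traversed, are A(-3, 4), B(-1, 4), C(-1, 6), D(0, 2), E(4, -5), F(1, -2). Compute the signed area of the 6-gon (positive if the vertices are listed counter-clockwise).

-12.5

Apply Gauss's area formula: 2A = Σ (x_i·y_{i+1} − x_{i+1}·y_i), indices taken mod 6.
A→B: (-3)(4) − (-1)(4) = -8
B→C: (-1)(6) − (-1)(4) = -2
C→D: (-1)(2) − (0)(6) = -2
D→E: (0)(-5) − (4)(2) = -8
E→F: (4)(-2) − (1)(-5) = -3
F→A: (1)(4) − (-3)(-2) = -2
Σ = -25
Signed area = Σ/2 = -12.5 (negative ⇒ clockwise traversal).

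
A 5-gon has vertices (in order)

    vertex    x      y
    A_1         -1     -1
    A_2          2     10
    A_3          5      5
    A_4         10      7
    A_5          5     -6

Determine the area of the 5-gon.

84.5

Cross-terms: -8, -40, -15, -95, -11  ⇒  Σ = -169
Area = |Σ|/2 = 84.5.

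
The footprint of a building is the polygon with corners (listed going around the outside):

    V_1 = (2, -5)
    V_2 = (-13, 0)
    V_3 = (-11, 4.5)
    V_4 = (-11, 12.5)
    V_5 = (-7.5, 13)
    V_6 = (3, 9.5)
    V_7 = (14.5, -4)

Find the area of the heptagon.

292.625

Cross-terms: -65, -58.5, -88, -49.25, -110.25, -149.75, -64.5  ⇒  Σ = -585.25
Area = |Σ|/2 = 292.625.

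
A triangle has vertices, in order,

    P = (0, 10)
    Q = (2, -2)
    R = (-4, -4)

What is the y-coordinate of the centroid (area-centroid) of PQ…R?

Apply the shoelace formula. First the cross-terms c_i = x_i·y_{i+1} − x_{i+1}·y_i:
  -20, -16, -40  ⇒  2A = -76, A = -38.
Then Σ (y_i + y_{i+1})·c_i = -304, so ȳ = -304 / (6·(-38)) = 4/3.

4/3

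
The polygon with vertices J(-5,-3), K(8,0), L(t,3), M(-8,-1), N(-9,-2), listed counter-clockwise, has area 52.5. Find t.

-9

The doubled signed area Σ (x_i y_{i+1} − x_{i+1} y_i) is linear in t.
With t=0 it equals 96; the coefficient of t is -1 (from the two edges through L).
So -1·t + 96 = 2·52.5 = 105 ⇒ t = -9.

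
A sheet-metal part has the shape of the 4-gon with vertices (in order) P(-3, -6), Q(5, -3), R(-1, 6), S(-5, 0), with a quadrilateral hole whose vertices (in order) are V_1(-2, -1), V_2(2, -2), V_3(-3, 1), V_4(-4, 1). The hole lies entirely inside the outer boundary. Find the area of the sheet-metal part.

Outer boundary:
Σ = (39) + (27) + (30) + (30) = 126
Area = |Σ|/2 = 63.
Hole:
Cross-terms: 6, -4, 1, 6  ⇒  Σ = 9
Area = |Σ|/2 = 4.5.
Net area = 63 − 4.5 = 58.5.

58.5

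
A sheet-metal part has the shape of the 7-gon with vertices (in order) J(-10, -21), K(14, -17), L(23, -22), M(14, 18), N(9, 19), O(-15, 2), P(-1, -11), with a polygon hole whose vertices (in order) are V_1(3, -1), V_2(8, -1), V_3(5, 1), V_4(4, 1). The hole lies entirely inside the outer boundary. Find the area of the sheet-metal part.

Outer boundary:
Apply Gauss's area formula: 2A = Σ (x_i·y_{i+1} − x_{i+1}·y_i), indices taken mod 7.
J→K: (-10)(-17) − (14)(-21) = 464
K→L: (14)(-22) − (23)(-17) = 83
L→M: (23)(18) − (14)(-22) = 722
M→N: (14)(19) − (9)(18) = 104
N→O: (9)(2) − (-15)(19) = 303
O→P: (-15)(-11) − (-1)(2) = 167
P→J: (-1)(-21) − (-10)(-11) = -89
Σ = 1754
Area = |Σ|/2 = 877.
Hole:
Apply the shoelace (surveyor's) formula: 2A = Σ (x_i·y_{i+1} − x_{i+1}·y_i), indices taken mod 4.
Cross-terms: 5, 13, 1, -7  ⇒  Σ = 12
Area = |Σ|/2 = 6.
Net area = 877 − 6 = 871.

871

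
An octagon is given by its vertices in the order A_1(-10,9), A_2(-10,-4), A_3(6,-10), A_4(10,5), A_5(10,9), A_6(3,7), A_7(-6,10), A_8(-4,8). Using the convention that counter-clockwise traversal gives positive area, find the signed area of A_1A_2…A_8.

Apply Gauss's area formula: 2A = Σ (x_i·y_{i+1} − x_{i+1}·y_i), indices taken mod 8.
Cross-terms: 130, 124, 130, 40, 43, 72, -8, 44  ⇒  Σ = 575
Signed area = Σ/2 = 287.5 (positive ⇒ counter-clockwise traversal).

287.5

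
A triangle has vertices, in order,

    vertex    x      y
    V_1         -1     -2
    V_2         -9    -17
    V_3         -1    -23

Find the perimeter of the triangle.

|V_1V_2| = √((-8)² + (-15)²) = √289 = 17
|V_2V_3| = √((8)² + (-6)²) = √100 = 10
|V_3V_1| = √((0)² + (21)²) = √441 = 21
Perimeter = 17 + 10 + 21 = 48.

48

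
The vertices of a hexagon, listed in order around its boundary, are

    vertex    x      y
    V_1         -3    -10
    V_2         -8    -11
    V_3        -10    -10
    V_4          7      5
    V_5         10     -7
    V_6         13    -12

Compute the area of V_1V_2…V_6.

Apply Gauss's area formula: 2A = Σ (x_i·y_{i+1} − x_{i+1}·y_i), indices taken mod 6.
Cross-terms: -47, -30, 20, -99, -29, -166  ⇒  Σ = -351
Area = |Σ|/2 = 175.5.

175.5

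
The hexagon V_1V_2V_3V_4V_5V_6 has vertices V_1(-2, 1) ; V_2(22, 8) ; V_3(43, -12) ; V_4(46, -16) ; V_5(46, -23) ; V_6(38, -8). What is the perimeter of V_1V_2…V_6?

124

|V_1V_2| = √((24)² + (7)²) = √625 = 25
|V_2V_3| = √((21)² + (-20)²) = √841 = 29
|V_3V_4| = √((3)² + (-4)²) = √25 = 5
|V_4V_5| = √((0)² + (-7)²) = √49 = 7
|V_5V_6| = √((-8)² + (15)²) = √289 = 17
|V_6V_1| = √((-40)² + (9)²) = √1681 = 41
Perimeter = 25 + 29 + 5 + 7 + 17 + 41 = 124.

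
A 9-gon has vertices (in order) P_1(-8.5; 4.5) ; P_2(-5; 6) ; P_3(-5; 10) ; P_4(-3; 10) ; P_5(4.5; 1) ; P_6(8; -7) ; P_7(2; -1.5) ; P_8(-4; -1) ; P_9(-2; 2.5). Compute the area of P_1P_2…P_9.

80.875

Apply the surveyor's formula: 2A = Σ (x_i·y_{i+1} − x_{i+1}·y_i), indices taken mod 9.
Cross-terms: -28.5, -20, -20, -48, -39.5, 2, -8, -12, 12.25  ⇒  Σ = -161.75
Area = |Σ|/2 = 80.875.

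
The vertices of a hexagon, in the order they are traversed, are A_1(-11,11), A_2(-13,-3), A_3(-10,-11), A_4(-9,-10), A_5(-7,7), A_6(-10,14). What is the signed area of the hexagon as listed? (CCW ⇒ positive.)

Cross-terms: 176, 113, 1, -133, -28, 44  ⇒  Σ = 173
Signed area = Σ/2 = 86.5 (positive ⇒ counter-clockwise traversal).

86.5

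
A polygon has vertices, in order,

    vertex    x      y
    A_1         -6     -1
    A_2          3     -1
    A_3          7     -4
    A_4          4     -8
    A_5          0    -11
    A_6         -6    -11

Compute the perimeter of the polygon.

|A_1A_2| = √((9)² + (0)²) = √81 = 9
|A_2A_3| = √((4)² + (-3)²) = √25 = 5
|A_3A_4| = √((-3)² + (-4)²) = √25 = 5
|A_4A_5| = √((-4)² + (-3)²) = √25 = 5
|A_5A_6| = √((-6)² + (0)²) = √36 = 6
|A_6A_1| = √((0)² + (10)²) = √100 = 10
Perimeter = 9 + 5 + 5 + 5 + 6 + 10 = 40.

40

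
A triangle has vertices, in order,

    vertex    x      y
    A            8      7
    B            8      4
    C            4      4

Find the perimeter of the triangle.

12

|AB| = √((0)² + (-3)²) = √9 = 3
|BC| = √((-4)² + (0)²) = √16 = 4
|CA| = √((4)² + (3)²) = √25 = 5
Perimeter = 3 + 4 + 5 = 12.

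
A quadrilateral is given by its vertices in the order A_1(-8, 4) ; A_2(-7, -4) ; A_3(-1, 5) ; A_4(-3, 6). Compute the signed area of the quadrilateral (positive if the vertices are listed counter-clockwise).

Apply the surveyor's formula: 2A = Σ (x_i·y_{i+1} − x_{i+1}·y_i), indices taken mod 4.
Σ = (60) + (-39) + (9) + (36) = 66
Signed area = Σ/2 = 33 (positive ⇒ counter-clockwise traversal).

33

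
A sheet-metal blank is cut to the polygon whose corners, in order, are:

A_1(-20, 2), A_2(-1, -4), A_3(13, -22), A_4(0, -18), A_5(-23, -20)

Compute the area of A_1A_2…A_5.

A_1→A_2: (-20)(-4) − (-1)(2) = 82
A_2→A_3: (-1)(-22) − (13)(-4) = 74
A_3→A_4: (13)(-18) − (0)(-22) = -234
A_4→A_5: (0)(-20) − (-23)(-18) = -414
A_5→A_1: (-23)(2) − (-20)(-20) = -446
Σ = -938
Area = |Σ|/2 = 469.

469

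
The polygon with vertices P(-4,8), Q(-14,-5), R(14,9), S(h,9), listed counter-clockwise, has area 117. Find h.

4

The doubled signed area Σ (x_i y_{i+1} − x_{i+1} y_i) is linear in h.
With h=0 it equals 238; the coefficient of h is -1 (from the two edges through S).
So -1·h + 238 = 2·117 = 234 ⇒ h = 4.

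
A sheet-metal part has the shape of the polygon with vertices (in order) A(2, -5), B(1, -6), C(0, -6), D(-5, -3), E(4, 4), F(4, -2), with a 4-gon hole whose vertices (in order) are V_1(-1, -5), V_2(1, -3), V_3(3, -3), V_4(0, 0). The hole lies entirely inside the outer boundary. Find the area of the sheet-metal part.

38.5

Outer boundary:
Σ = (-7) + (-6) + (-30) + (-8) + (-24) + (-16) = -91
Area = |Σ|/2 = 45.5.
Hole:
Apply Gauss's area formula: 2A = Σ (x_i·y_{i+1} − x_{i+1}·y_i), indices taken mod 4.
Σ = (8) + (6) + (0) + (0) = 14
Area = |Σ|/2 = 7.
Net area = 45.5 − 7 = 38.5.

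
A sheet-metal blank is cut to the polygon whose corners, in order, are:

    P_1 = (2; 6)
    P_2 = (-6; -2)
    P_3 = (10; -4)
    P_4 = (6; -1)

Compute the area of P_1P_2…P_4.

Σ = (32) + (44) + (14) + (38) = 128
Area = |Σ|/2 = 64.

64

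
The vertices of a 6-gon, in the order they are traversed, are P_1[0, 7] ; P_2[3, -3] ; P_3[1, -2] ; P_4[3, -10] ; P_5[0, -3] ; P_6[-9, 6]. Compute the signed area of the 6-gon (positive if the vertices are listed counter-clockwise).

-63.5

Σ = (-21) + (-3) + (-4) + (-9) + (-27) + (-63) = -127
Signed area = Σ/2 = -63.5 (negative ⇒ clockwise traversal).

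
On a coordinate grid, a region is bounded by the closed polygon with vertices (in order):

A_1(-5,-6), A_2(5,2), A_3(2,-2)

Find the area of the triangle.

Σ = (20) + (-14) + (-22) = -16
Area = |Σ|/2 = 8.

8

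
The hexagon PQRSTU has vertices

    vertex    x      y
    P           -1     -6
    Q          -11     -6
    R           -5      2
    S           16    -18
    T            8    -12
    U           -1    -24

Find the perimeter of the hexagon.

|PQ| = √((-10)² + (0)²) = √100 = 10
|QR| = √((6)² + (8)²) = √100 = 10
|RS| = √((21)² + (-20)²) = √841 = 29
|ST| = √((-8)² + (6)²) = √100 = 10
|TU| = √((-9)² + (-12)²) = √225 = 15
|UP| = √((0)² + (18)²) = √324 = 18
Perimeter = 10 + 10 + 29 + 10 + 15 + 18 = 92.

92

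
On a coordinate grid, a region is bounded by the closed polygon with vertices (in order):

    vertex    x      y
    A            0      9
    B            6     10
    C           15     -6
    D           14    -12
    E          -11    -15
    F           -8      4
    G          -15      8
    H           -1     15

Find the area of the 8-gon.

Apply the shoelace (surveyor's) formula: 2A = Σ (x_i·y_{i+1} − x_{i+1}·y_i), indices taken mod 8.
A→B: (0)(10) − (6)(9) = -54
B→C: (6)(-6) − (15)(10) = -186
C→D: (15)(-12) − (14)(-6) = -96
D→E: (14)(-15) − (-11)(-12) = -342
E→F: (-11)(4) − (-8)(-15) = -164
F→G: (-8)(8) − (-15)(4) = -4
G→H: (-15)(15) − (-1)(8) = -217
H→A: (-1)(9) − (0)(15) = -9
Σ = -1072
Area = |Σ|/2 = 536.

536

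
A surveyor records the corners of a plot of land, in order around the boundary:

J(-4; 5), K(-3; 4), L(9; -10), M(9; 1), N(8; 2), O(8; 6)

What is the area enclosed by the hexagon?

J→K: (-4)(4) − (-3)(5) = -1
K→L: (-3)(-10) − (9)(4) = -6
L→M: (9)(1) − (9)(-10) = 99
M→N: (9)(2) − (8)(1) = 10
N→O: (8)(6) − (8)(2) = 32
O→J: (8)(5) − (-4)(6) = 64
Σ = 198
Area = |Σ|/2 = 99.

99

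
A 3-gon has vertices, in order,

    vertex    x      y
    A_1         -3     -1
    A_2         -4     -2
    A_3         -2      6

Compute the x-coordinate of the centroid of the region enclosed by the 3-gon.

-3

Apply Gauss's area formula. First the cross-terms c_i = x_i·y_{i+1} − x_{i+1}·y_i:
  2, -28, 20  ⇒  2A = -6, A = -3.
Then Σ (x_i + x_{i+1})·c_i = 54, so x̄ = 54 / (6·(-3)) = -3.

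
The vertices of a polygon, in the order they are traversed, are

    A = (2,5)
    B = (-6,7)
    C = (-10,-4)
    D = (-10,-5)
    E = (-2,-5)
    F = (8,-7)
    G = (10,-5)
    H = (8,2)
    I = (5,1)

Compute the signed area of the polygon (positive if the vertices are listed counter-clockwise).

176.5

Apply Gauss's area formula: 2A = Σ (x_i·y_{i+1} − x_{i+1}·y_i), indices taken mod 9.
Σ = (44) + (94) + (10) + (40) + (54) + (30) + (60) + (-2) + (23) = 353
Signed area = Σ/2 = 176.5 (positive ⇒ counter-clockwise traversal).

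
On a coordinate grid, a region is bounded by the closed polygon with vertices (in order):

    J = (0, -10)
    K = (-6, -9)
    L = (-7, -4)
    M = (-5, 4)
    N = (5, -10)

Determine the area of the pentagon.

83.5

Apply the shoelace (surveyor's) formula: 2A = Σ (x_i·y_{i+1} − x_{i+1}·y_i), indices taken mod 5.
J→K: (0)(-9) − (-6)(-10) = -60
K→L: (-6)(-4) − (-7)(-9) = -39
L→M: (-7)(4) − (-5)(-4) = -48
M→N: (-5)(-10) − (5)(4) = 30
N→J: (5)(-10) − (0)(-10) = -50
Σ = -167
Area = |Σ|/2 = 83.5.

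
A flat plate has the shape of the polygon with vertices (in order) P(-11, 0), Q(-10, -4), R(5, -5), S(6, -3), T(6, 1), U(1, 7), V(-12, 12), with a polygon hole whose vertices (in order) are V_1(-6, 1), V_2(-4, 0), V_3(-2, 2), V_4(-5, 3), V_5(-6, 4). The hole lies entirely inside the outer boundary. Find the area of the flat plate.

Outer boundary:
Apply the shoelace (surveyor's) formula: 2A = Σ (x_i·y_{i+1} − x_{i+1}·y_i), indices taken mod 7.
Σ = (44) + (70) + (15) + (24) + (41) + (96) + (132) = 422
Area = |Σ|/2 = 211.
Hole:
Apply the shoelace (surveyor's) formula: 2A = Σ (x_i·y_{i+1} − x_{i+1}·y_i), indices taken mod 5.
V_1→V_2: (-6)(0) − (-4)(1) = 4
V_2→V_3: (-4)(2) − (-2)(0) = -8
V_3→V_4: (-2)(3) − (-5)(2) = 4
V_4→V_5: (-5)(4) − (-6)(3) = -2
V_5→V_1: (-6)(1) − (-6)(4) = 18
Σ = 16
Area = |Σ|/2 = 8.
Net area = 211 − 8 = 203.

203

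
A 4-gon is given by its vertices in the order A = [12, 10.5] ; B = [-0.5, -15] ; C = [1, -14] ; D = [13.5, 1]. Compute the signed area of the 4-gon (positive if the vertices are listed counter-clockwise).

Apply Gauss's area formula: 2A = Σ (x_i·y_{i+1} − x_{i+1}·y_i), indices taken mod 4.
Cross-terms: -174.75, 22, 190, 129.75  ⇒  Σ = 167
Signed area = Σ/2 = 83.5 (positive ⇒ counter-clockwise traversal).

83.5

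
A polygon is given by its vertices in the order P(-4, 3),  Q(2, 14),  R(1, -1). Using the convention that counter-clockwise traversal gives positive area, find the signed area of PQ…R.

Apply Gauss's area formula: 2A = Σ (x_i·y_{i+1} − x_{i+1}·y_i), indices taken mod 3.
P→Q: (-4)(14) − (2)(3) = -62
Q→R: (2)(-1) − (1)(14) = -16
R→P: (1)(3) − (-4)(-1) = -1
Σ = -79
Signed area = Σ/2 = -39.5 (negative ⇒ clockwise traversal).

-39.5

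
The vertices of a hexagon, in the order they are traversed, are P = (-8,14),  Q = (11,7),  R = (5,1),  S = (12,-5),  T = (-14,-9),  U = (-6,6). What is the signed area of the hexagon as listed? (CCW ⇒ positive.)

Σ = (-210) + (-24) + (-37) + (-178) + (-138) + (-36) = -623
Signed area = Σ/2 = -311.5 (negative ⇒ clockwise traversal).

-311.5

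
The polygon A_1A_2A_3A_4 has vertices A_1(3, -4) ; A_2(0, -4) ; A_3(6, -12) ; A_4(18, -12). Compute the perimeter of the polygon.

|A_1A_2| = √((-3)² + (0)²) = √9 = 3
|A_2A_3| = √((6)² + (-8)²) = √100 = 10
|A_3A_4| = √((12)² + (0)²) = √144 = 12
|A_4A_1| = √((-15)² + (8)²) = √289 = 17
Perimeter = 3 + 10 + 12 + 17 = 42.

42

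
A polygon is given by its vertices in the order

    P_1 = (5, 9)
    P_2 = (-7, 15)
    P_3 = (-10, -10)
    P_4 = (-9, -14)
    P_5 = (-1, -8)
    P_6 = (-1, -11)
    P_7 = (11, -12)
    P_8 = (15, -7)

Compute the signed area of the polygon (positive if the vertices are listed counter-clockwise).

437.5

Apply the shoelace (surveyor's) formula: 2A = Σ (x_i·y_{i+1} − x_{i+1}·y_i), indices taken mod 8.
Σ = (138) + (220) + (50) + (58) + (3) + (133) + (103) + (170) = 875
Signed area = Σ/2 = 437.5 (positive ⇒ counter-clockwise traversal).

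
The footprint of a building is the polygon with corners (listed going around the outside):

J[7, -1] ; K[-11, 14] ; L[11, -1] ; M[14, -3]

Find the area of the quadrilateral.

34

Apply the shoelace (surveyor's) formula: 2A = Σ (x_i·y_{i+1} − x_{i+1}·y_i), indices taken mod 4.
Σ = (87) + (-143) + (-19) + (7) = -68
Area = |Σ|/2 = 34.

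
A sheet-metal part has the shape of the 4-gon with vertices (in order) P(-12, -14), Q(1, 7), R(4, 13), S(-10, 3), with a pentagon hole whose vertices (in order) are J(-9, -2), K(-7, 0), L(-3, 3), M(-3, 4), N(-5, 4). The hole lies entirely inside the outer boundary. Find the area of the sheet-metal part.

108.5

Outer boundary:
Cross-terms: -70, -15, 142, 176  ⇒  Σ = 233
Area = |Σ|/2 = 116.5.
Hole:
Apply Gauss's area formula: 2A = Σ (x_i·y_{i+1} − x_{i+1}·y_i), indices taken mod 5.
Σ = (-14) + (-21) + (-3) + (8) + (46) = 16
Area = |Σ|/2 = 8.
Net area = 116.5 − 8 = 108.5.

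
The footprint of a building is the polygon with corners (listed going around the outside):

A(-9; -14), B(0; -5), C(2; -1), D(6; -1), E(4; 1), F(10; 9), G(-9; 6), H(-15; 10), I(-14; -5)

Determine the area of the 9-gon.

Σ = (45) + (10) + (4) + (10) + (26) + (141) + (0) + (215) + (151) = 602
Area = |Σ|/2 = 301.

301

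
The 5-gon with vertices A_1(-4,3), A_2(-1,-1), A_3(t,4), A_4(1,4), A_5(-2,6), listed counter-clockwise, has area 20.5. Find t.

Write out the shoelace sum; only the two edges meeting at A_3 involve t:
2·Area = [((-1)·4 − t·(-1)) + (t·4 − 1·4)] + 39
       = 5·t + 31 = 41
⇒ t = 2.

2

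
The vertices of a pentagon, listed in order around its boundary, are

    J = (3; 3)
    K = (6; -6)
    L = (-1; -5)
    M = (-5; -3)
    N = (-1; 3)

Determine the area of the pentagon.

62

Apply the shoelace (surveyor's) formula: 2A = Σ (x_i·y_{i+1} − x_{i+1}·y_i), indices taken mod 5.
Cross-terms: -36, -36, -22, -18, -12  ⇒  Σ = -124
Area = |Σ|/2 = 62.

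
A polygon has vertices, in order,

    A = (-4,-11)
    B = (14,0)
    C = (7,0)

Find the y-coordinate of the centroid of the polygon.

-11/3

Apply the surveyor's formula. First the cross-terms c_i = x_i·y_{i+1} − x_{i+1}·y_i:
  154, 0, -77  ⇒  2A = 77, A = 38.5.
Then Σ (y_i + y_{i+1})·c_i = -847, so ȳ = -847 / (6·38.5) = -11/3.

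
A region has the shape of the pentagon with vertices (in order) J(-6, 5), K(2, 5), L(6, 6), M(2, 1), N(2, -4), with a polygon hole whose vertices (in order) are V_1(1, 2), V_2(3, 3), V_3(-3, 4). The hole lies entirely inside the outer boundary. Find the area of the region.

40

Outer boundary:
Cross-terms: -40, -18, -6, -10, -14  ⇒  Σ = -88
Area = |Σ|/2 = 44.
Hole:
Σ = (-3) + (21) + (-10) = 8
Area = |Σ|/2 = 4.
Net area = 44 − 4 = 40.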